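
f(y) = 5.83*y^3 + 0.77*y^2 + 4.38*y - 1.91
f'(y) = 17.49*y^2 + 1.54*y + 4.38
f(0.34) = -0.10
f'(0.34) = 6.93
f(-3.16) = -192.02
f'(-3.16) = 174.16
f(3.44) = 259.59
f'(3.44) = 216.65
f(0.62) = 2.49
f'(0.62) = 12.06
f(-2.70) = -122.87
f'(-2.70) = 127.72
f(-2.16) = -66.53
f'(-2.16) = 82.65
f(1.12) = 12.15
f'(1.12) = 28.04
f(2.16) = 69.90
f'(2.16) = 89.31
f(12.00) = 10235.77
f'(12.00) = 2541.42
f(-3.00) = -165.53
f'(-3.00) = 157.17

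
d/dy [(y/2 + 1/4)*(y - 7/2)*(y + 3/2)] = 3*y^2/2 - 3*y/2 - 25/8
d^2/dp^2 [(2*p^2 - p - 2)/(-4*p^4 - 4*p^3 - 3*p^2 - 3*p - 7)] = 2*(-96*p^8 + 440*p^6 + 708*p^5 + 1152*p^4 + 367*p^3 - 252*p^2 - 177*p - 143)/(64*p^12 + 192*p^11 + 336*p^10 + 496*p^9 + 876*p^8 + 1140*p^7 + 1191*p^6 + 1197*p^5 + 1362*p^4 + 993*p^3 + 630*p^2 + 441*p + 343)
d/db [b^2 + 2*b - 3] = 2*b + 2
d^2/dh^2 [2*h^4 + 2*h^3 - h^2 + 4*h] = 24*h^2 + 12*h - 2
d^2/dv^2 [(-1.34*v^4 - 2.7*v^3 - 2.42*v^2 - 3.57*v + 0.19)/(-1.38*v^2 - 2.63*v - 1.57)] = (5.10379199999999*v^6 + 29.180376*v^5 + 73.03134*v^4 + 110.210644*v^3 + 72.896964*v^2 - 10.614708*v - 19.356772)/(2.628072*v^6 + 15.025716*v^5 + 37.60569*v^4 + 52.380395*v^3 + 42.783285*v^2 + 19.448061*v + 3.869893)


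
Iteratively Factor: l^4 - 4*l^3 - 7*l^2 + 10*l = (l + 2)*(l^3 - 6*l^2 + 5*l) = (l - 1)*(l + 2)*(l^2 - 5*l) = l*(l - 1)*(l + 2)*(l - 5)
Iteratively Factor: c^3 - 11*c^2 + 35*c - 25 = (c - 5)*(c^2 - 6*c + 5) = (c - 5)*(c - 1)*(c - 5)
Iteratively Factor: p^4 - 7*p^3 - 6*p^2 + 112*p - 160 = (p - 4)*(p^3 - 3*p^2 - 18*p + 40) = (p - 4)*(p - 2)*(p^2 - p - 20) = (p - 4)*(p - 2)*(p + 4)*(p - 5)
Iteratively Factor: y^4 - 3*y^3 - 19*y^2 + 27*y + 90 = (y - 5)*(y^3 + 2*y^2 - 9*y - 18) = (y - 5)*(y - 3)*(y^2 + 5*y + 6) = (y - 5)*(y - 3)*(y + 3)*(y + 2)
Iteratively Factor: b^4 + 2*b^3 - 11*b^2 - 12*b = (b + 1)*(b^3 + b^2 - 12*b) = (b - 3)*(b + 1)*(b^2 + 4*b) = (b - 3)*(b + 1)*(b + 4)*(b)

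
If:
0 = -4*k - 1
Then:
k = -1/4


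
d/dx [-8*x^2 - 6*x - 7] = -16*x - 6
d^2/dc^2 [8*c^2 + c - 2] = 16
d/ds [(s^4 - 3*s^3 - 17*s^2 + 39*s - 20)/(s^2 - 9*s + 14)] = 2*(s^5 - 15*s^4 + 55*s^3 - 6*s^2 - 218*s + 183)/(s^4 - 18*s^3 + 109*s^2 - 252*s + 196)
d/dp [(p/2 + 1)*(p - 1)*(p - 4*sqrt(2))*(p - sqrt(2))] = 2*p^3 - 15*sqrt(2)*p^2/2 + 3*p^2/2 - 5*sqrt(2)*p + 6*p + 4 + 5*sqrt(2)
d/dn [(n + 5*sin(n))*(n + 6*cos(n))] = -(n + 5*sin(n))*(6*sin(n) - 1) + (n + 6*cos(n))*(5*cos(n) + 1)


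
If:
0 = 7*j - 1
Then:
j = 1/7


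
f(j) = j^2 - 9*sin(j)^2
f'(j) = 2*j - 18*sin(j)*cos(j)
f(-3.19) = 10.16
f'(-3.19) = -5.51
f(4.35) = 11.05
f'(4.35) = 2.73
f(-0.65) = -2.87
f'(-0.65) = 7.37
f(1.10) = -5.94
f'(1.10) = -5.08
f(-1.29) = -6.64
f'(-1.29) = 2.21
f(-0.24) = -0.45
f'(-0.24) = 3.68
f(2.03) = -3.11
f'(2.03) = 11.21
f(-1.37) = -6.77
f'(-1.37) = 0.78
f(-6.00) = 35.30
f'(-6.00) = -16.83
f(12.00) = 141.41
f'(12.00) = 32.15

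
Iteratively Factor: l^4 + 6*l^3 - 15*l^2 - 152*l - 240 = (l - 5)*(l^3 + 11*l^2 + 40*l + 48) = (l - 5)*(l + 4)*(l^2 + 7*l + 12) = (l - 5)*(l + 4)^2*(l + 3)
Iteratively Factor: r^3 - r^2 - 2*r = (r)*(r^2 - r - 2) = r*(r + 1)*(r - 2)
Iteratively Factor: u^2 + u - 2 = (u - 1)*(u + 2)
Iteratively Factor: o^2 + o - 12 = (o + 4)*(o - 3)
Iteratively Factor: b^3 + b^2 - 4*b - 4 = (b - 2)*(b^2 + 3*b + 2) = (b - 2)*(b + 1)*(b + 2)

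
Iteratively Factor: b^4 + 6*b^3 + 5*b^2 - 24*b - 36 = (b + 3)*(b^3 + 3*b^2 - 4*b - 12) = (b + 3)^2*(b^2 - 4) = (b + 2)*(b + 3)^2*(b - 2)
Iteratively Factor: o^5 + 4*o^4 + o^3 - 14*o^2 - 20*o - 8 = (o + 2)*(o^4 + 2*o^3 - 3*o^2 - 8*o - 4) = (o + 2)^2*(o^3 - 3*o - 2) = (o + 1)*(o + 2)^2*(o^2 - o - 2) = (o + 1)^2*(o + 2)^2*(o - 2)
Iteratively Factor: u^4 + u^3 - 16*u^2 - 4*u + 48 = (u - 3)*(u^3 + 4*u^2 - 4*u - 16) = (u - 3)*(u - 2)*(u^2 + 6*u + 8) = (u - 3)*(u - 2)*(u + 4)*(u + 2)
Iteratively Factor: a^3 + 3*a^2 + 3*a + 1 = (a + 1)*(a^2 + 2*a + 1) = (a + 1)^2*(a + 1)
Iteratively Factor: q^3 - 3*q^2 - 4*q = (q + 1)*(q^2 - 4*q) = q*(q + 1)*(q - 4)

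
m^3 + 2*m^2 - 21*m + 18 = (m - 3)*(m - 1)*(m + 6)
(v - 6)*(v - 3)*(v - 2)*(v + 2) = v^4 - 9*v^3 + 14*v^2 + 36*v - 72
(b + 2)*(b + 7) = b^2 + 9*b + 14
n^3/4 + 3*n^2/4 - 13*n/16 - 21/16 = (n/4 + 1/4)*(n - 3/2)*(n + 7/2)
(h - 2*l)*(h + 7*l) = h^2 + 5*h*l - 14*l^2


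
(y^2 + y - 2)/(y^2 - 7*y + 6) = (y + 2)/(y - 6)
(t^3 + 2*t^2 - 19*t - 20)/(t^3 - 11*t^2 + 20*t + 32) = (t + 5)/(t - 8)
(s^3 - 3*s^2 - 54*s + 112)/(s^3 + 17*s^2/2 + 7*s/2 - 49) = 2*(s - 8)/(2*s + 7)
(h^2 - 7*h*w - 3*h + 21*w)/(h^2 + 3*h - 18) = (h - 7*w)/(h + 6)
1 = 1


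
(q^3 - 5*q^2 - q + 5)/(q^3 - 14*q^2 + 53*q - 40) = (q + 1)/(q - 8)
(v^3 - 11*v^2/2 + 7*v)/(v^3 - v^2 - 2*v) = (v - 7/2)/(v + 1)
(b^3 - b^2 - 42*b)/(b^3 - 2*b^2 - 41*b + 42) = b/(b - 1)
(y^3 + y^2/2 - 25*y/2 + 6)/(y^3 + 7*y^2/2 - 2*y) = (y - 3)/y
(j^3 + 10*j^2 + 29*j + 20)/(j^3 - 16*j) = (j^2 + 6*j + 5)/(j*(j - 4))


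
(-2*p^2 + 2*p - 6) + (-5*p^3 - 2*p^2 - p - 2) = -5*p^3 - 4*p^2 + p - 8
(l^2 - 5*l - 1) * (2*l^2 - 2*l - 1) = 2*l^4 - 12*l^3 + 7*l^2 + 7*l + 1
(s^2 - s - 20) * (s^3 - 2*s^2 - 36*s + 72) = s^5 - 3*s^4 - 54*s^3 + 148*s^2 + 648*s - 1440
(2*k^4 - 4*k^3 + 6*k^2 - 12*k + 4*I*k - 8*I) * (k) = 2*k^5 - 4*k^4 + 6*k^3 - 12*k^2 + 4*I*k^2 - 8*I*k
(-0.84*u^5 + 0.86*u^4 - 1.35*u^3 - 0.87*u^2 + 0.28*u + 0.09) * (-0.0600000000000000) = 0.0504*u^5 - 0.0516*u^4 + 0.081*u^3 + 0.0522*u^2 - 0.0168*u - 0.0054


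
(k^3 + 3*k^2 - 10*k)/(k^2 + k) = (k^2 + 3*k - 10)/(k + 1)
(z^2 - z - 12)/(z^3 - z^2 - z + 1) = (z^2 - z - 12)/(z^3 - z^2 - z + 1)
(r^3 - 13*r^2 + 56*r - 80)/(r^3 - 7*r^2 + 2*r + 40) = (r - 4)/(r + 2)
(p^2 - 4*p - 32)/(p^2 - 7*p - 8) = (p + 4)/(p + 1)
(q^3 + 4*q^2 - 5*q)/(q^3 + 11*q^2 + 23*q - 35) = q/(q + 7)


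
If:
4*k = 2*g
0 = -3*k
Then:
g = 0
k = 0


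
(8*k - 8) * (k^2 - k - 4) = 8*k^3 - 16*k^2 - 24*k + 32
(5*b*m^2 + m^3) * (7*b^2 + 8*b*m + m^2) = 35*b^3*m^2 + 47*b^2*m^3 + 13*b*m^4 + m^5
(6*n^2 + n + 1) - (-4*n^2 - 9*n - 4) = 10*n^2 + 10*n + 5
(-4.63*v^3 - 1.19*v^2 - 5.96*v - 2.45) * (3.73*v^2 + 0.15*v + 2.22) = -17.2699*v^5 - 5.1332*v^4 - 32.6879*v^3 - 12.6743*v^2 - 13.5987*v - 5.439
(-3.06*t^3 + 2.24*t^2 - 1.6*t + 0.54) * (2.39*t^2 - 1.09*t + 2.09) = -7.3134*t^5 + 8.689*t^4 - 12.661*t^3 + 7.7162*t^2 - 3.9326*t + 1.1286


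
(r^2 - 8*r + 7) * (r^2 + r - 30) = r^4 - 7*r^3 - 31*r^2 + 247*r - 210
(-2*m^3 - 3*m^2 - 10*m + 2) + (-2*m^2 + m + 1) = -2*m^3 - 5*m^2 - 9*m + 3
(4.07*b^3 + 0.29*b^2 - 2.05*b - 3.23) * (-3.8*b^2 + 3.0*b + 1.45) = -15.466*b^5 + 11.108*b^4 + 14.5615*b^3 + 6.5445*b^2 - 12.6625*b - 4.6835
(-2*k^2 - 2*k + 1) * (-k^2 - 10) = 2*k^4 + 2*k^3 + 19*k^2 + 20*k - 10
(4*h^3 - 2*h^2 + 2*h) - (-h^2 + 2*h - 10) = 4*h^3 - h^2 + 10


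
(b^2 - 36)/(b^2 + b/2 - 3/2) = 2*(b^2 - 36)/(2*b^2 + b - 3)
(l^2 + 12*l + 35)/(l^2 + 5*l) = (l + 7)/l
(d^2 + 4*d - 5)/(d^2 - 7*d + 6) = (d + 5)/(d - 6)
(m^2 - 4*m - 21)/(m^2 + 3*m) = (m - 7)/m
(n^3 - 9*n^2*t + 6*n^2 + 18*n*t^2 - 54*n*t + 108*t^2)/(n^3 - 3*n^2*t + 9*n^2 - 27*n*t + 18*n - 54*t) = (n - 6*t)/(n + 3)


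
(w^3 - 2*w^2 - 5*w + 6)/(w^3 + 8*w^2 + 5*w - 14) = (w - 3)/(w + 7)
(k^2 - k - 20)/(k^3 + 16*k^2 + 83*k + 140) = (k - 5)/(k^2 + 12*k + 35)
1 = 1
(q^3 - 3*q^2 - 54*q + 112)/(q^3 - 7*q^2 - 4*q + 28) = (q^2 - q - 56)/(q^2 - 5*q - 14)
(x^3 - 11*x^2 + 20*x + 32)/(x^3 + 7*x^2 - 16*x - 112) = (x^2 - 7*x - 8)/(x^2 + 11*x + 28)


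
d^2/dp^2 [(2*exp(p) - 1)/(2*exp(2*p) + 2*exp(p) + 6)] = (2*exp(4*p) - 6*exp(3*p) - 39*exp(2*p) + 5*exp(p) + 21)*exp(p)/(2*(exp(6*p) + 3*exp(5*p) + 12*exp(4*p) + 19*exp(3*p) + 36*exp(2*p) + 27*exp(p) + 27))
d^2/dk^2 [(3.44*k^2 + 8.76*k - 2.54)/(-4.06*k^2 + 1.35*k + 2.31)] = (5.6843418860808e-14*k^4 - 326.501952*k^3 + 57.63576*k^2 - 576.469656*k + 74.82534)/(66.923416*k^6 - 66.75858*k^5 - 92.033298*k^4 + 73.506285*k^3 + 52.363773*k^2 - 21.611205*k - 12.326391)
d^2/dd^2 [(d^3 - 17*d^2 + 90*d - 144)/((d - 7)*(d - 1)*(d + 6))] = 6*(-5*d^6 + 131*d^5 - 1249*d^4 + 4837*d^3 - 5382*d^2 + 3564*d - 43056)/(d^9 - 6*d^8 - 111*d^7 + 610*d^6 + 4047*d^5 - 19914*d^4 - 42965*d^3 + 201222*d^2 - 216972*d + 74088)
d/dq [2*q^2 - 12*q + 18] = 4*q - 12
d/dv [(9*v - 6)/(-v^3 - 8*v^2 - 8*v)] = 6*(3*v^3 + 9*v^2 - 16*v - 8)/(v^2*(v^4 + 16*v^3 + 80*v^2 + 128*v + 64))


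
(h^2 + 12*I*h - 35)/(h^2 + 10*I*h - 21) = (h + 5*I)/(h + 3*I)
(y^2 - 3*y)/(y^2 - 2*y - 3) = y/(y + 1)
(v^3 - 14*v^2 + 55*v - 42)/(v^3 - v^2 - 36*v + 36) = (v - 7)/(v + 6)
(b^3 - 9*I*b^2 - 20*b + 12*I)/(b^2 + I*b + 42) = (b^2 - 3*I*b - 2)/(b + 7*I)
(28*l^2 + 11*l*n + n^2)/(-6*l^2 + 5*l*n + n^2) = (28*l^2 + 11*l*n + n^2)/(-6*l^2 + 5*l*n + n^2)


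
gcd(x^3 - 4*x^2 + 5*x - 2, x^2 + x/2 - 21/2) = 1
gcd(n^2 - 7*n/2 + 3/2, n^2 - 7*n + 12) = n - 3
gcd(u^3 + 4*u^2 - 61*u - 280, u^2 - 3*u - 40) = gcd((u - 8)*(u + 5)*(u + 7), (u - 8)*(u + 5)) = u^2 - 3*u - 40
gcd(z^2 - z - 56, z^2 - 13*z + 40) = z - 8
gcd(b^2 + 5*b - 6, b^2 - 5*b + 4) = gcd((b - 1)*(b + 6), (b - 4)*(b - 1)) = b - 1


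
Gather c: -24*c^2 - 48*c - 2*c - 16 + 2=-24*c^2 - 50*c - 14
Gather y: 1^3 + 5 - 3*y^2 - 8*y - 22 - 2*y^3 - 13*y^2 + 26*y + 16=-2*y^3 - 16*y^2 + 18*y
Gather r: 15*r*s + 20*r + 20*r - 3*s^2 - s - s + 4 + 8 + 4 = r*(15*s + 40) - 3*s^2 - 2*s + 16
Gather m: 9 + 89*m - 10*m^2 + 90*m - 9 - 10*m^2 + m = -20*m^2 + 180*m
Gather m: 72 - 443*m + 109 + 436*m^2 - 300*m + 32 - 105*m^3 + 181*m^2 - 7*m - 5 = -105*m^3 + 617*m^2 - 750*m + 208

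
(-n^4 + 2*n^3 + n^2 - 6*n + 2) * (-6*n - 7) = 6*n^5 - 5*n^4 - 20*n^3 + 29*n^2 + 30*n - 14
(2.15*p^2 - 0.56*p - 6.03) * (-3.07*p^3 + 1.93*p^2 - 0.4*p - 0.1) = -6.6005*p^5 + 5.8687*p^4 + 16.5713*p^3 - 11.6289*p^2 + 2.468*p + 0.603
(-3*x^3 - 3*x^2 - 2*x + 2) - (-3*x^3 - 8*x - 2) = -3*x^2 + 6*x + 4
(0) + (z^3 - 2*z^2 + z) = z^3 - 2*z^2 + z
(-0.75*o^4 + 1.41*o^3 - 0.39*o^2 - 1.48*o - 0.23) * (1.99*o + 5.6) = -1.4925*o^5 - 1.3941*o^4 + 7.1199*o^3 - 5.1292*o^2 - 8.7457*o - 1.288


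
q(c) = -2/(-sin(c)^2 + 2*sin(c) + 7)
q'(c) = -2*(2*sin(c)*cos(c) - 2*cos(c))/(-sin(c)^2 + 2*sin(c) + 7)^2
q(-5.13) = -0.25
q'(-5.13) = 0.00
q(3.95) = -0.40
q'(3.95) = -0.19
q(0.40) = -0.26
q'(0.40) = 0.04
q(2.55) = -0.26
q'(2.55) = -0.02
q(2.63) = -0.26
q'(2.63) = -0.03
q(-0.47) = -0.34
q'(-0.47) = 0.15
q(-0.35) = -0.32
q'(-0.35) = 0.13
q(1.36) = -0.25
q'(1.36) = 0.00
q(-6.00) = -0.27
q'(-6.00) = 0.05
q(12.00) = -0.35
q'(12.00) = 0.16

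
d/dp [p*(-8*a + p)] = -8*a + 2*p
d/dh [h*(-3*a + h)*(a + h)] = -3*a^2 - 4*a*h + 3*h^2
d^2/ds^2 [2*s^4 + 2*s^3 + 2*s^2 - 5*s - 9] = 24*s^2 + 12*s + 4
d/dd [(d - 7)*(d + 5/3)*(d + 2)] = 3*d^2 - 20*d/3 - 67/3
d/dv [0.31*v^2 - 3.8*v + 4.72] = 0.62*v - 3.8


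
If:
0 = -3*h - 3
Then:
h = -1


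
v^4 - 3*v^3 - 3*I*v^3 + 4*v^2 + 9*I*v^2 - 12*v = v*(v - 3)*(v - 4*I)*(v + I)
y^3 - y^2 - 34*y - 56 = (y - 7)*(y + 2)*(y + 4)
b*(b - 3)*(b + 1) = b^3 - 2*b^2 - 3*b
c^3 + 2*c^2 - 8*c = c*(c - 2)*(c + 4)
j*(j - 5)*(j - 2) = j^3 - 7*j^2 + 10*j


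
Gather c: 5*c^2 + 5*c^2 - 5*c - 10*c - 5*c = 10*c^2 - 20*c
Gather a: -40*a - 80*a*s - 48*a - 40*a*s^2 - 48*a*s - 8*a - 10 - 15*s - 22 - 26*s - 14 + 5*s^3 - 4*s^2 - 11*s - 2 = a*(-40*s^2 - 128*s - 96) + 5*s^3 - 4*s^2 - 52*s - 48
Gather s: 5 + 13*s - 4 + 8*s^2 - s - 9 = 8*s^2 + 12*s - 8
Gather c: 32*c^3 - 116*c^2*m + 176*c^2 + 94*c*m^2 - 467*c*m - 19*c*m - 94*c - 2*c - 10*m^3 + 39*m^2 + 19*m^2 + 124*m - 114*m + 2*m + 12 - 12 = 32*c^3 + c^2*(176 - 116*m) + c*(94*m^2 - 486*m - 96) - 10*m^3 + 58*m^2 + 12*m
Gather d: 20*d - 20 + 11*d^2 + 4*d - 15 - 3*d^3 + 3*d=-3*d^3 + 11*d^2 + 27*d - 35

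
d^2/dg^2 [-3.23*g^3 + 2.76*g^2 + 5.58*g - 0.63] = 5.52 - 19.38*g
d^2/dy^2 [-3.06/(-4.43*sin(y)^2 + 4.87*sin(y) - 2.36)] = (-240.208776*sin(y)^4 + 198.050238*sin(y)^3 + 415.706202*sin(y)^2 - 431.269668*sin(y) + 81.164052)/(4.43*sin(y)^2 - 4.87*sin(y) + 2.36)^3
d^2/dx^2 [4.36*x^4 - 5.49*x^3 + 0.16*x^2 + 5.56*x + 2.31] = 52.32*x^2 - 32.94*x + 0.32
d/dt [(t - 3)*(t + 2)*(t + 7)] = 3*t^2 + 12*t - 13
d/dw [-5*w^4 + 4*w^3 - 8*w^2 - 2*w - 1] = -20*w^3 + 12*w^2 - 16*w - 2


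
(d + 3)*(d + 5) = d^2 + 8*d + 15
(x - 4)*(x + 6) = x^2 + 2*x - 24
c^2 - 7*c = c*(c - 7)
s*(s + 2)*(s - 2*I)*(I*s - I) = I*s^4 + 2*s^3 + I*s^3 + 2*s^2 - 2*I*s^2 - 4*s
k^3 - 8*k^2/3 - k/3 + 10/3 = (k - 2)*(k - 5/3)*(k + 1)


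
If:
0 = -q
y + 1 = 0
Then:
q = 0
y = -1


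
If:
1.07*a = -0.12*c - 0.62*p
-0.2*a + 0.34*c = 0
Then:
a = -0.543579164517793*p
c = -0.319752449716349*p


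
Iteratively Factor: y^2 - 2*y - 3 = (y - 3)*(y + 1)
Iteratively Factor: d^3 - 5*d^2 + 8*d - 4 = (d - 2)*(d^2 - 3*d + 2) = (d - 2)^2*(d - 1)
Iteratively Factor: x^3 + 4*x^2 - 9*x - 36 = (x + 4)*(x^2 - 9) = (x - 3)*(x + 4)*(x + 3)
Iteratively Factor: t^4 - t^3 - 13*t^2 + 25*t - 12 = (t - 1)*(t^3 - 13*t + 12) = (t - 1)*(t + 4)*(t^2 - 4*t + 3) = (t - 1)^2*(t + 4)*(t - 3)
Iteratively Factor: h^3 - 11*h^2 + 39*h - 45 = (h - 3)*(h^2 - 8*h + 15) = (h - 5)*(h - 3)*(h - 3)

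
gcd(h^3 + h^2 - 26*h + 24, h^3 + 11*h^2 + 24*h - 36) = h^2 + 5*h - 6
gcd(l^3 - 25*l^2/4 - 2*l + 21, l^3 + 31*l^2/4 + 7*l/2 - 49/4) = l + 7/4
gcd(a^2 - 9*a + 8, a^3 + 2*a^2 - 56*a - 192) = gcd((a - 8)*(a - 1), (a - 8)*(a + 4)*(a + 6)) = a - 8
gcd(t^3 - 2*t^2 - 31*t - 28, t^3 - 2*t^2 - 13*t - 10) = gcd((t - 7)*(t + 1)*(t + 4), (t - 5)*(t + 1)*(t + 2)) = t + 1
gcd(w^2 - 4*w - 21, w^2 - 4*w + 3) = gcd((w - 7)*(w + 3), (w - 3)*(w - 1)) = 1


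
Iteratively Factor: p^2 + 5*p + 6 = (p + 2)*(p + 3)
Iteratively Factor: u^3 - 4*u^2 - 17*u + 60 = (u - 3)*(u^2 - u - 20) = (u - 3)*(u + 4)*(u - 5)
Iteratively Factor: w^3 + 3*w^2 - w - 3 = (w - 1)*(w^2 + 4*w + 3) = (w - 1)*(w + 3)*(w + 1)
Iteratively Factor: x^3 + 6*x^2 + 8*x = (x + 4)*(x^2 + 2*x) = (x + 2)*(x + 4)*(x)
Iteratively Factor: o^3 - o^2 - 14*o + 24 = (o + 4)*(o^2 - 5*o + 6) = (o - 3)*(o + 4)*(o - 2)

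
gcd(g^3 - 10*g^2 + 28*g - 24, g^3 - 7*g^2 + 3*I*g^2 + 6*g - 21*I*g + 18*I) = g - 6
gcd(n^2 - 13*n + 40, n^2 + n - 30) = n - 5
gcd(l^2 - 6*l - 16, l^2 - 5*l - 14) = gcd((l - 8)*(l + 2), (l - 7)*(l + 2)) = l + 2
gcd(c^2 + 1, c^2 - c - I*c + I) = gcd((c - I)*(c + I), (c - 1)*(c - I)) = c - I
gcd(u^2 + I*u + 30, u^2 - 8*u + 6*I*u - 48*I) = u + 6*I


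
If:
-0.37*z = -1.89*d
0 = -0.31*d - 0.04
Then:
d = -0.13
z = -0.66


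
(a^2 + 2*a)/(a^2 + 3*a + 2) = a/(a + 1)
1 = 1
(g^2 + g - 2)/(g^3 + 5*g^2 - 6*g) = (g + 2)/(g*(g + 6))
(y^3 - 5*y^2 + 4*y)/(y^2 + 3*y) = (y^2 - 5*y + 4)/(y + 3)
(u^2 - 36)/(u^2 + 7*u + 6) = (u - 6)/(u + 1)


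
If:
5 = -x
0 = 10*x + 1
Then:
No Solution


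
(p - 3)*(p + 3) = p^2 - 9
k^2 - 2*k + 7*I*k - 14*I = (k - 2)*(k + 7*I)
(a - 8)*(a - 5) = a^2 - 13*a + 40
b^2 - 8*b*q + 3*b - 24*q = (b + 3)*(b - 8*q)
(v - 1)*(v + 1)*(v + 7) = v^3 + 7*v^2 - v - 7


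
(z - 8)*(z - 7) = z^2 - 15*z + 56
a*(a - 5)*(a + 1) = a^3 - 4*a^2 - 5*a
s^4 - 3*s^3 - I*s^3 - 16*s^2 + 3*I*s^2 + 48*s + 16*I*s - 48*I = (s - 4)*(s - 3)*(s + 4)*(s - I)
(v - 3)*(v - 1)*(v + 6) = v^3 + 2*v^2 - 21*v + 18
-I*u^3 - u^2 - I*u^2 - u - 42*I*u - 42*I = (u - 7*I)*(u + 6*I)*(-I*u - I)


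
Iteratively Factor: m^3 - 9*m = (m + 3)*(m^2 - 3*m) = (m - 3)*(m + 3)*(m)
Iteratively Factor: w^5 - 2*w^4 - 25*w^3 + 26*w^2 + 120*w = (w - 5)*(w^4 + 3*w^3 - 10*w^2 - 24*w) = (w - 5)*(w - 3)*(w^3 + 6*w^2 + 8*w) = (w - 5)*(w - 3)*(w + 2)*(w^2 + 4*w) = (w - 5)*(w - 3)*(w + 2)*(w + 4)*(w)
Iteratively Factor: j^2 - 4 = (j - 2)*(j + 2)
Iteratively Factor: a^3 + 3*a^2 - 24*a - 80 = (a - 5)*(a^2 + 8*a + 16) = (a - 5)*(a + 4)*(a + 4)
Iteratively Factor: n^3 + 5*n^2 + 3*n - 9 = (n + 3)*(n^2 + 2*n - 3) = (n - 1)*(n + 3)*(n + 3)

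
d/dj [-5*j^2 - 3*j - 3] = -10*j - 3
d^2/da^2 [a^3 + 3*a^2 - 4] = 6*a + 6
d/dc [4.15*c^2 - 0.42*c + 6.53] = 8.3*c - 0.42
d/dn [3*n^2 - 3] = 6*n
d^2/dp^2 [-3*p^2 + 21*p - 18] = -6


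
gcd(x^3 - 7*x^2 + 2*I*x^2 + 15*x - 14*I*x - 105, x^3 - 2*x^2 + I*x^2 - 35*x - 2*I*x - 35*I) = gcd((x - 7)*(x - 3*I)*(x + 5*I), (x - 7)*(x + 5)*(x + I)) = x - 7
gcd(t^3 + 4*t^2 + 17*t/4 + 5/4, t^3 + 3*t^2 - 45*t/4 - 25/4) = t + 1/2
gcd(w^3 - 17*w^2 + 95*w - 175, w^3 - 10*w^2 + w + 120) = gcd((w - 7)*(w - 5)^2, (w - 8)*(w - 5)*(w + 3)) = w - 5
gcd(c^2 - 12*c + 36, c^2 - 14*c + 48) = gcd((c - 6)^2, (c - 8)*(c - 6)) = c - 6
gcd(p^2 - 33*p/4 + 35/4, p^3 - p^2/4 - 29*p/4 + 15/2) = p - 5/4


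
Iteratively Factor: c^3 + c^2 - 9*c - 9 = (c + 3)*(c^2 - 2*c - 3) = (c - 3)*(c + 3)*(c + 1)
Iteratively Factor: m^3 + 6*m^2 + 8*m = (m + 4)*(m^2 + 2*m) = m*(m + 4)*(m + 2)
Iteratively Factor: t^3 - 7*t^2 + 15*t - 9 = (t - 3)*(t^2 - 4*t + 3) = (t - 3)^2*(t - 1)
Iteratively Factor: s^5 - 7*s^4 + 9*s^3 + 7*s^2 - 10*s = (s)*(s^4 - 7*s^3 + 9*s^2 + 7*s - 10) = s*(s - 1)*(s^3 - 6*s^2 + 3*s + 10) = s*(s - 2)*(s - 1)*(s^2 - 4*s - 5) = s*(s - 5)*(s - 2)*(s - 1)*(s + 1)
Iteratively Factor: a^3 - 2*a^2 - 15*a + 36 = (a - 3)*(a^2 + a - 12) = (a - 3)*(a + 4)*(a - 3)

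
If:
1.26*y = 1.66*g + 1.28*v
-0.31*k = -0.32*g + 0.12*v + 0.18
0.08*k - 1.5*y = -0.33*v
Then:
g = -3.94998100962729*y - 0.152187195534785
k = -6.44140231517413*y - 0.814142047987846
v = 6.1070066218604*y + 0.197367769209175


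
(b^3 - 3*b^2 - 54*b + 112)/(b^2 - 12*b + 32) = (b^2 + 5*b - 14)/(b - 4)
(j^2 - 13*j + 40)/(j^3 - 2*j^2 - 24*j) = (-j^2 + 13*j - 40)/(j*(-j^2 + 2*j + 24))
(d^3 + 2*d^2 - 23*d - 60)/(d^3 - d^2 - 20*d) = (d + 3)/d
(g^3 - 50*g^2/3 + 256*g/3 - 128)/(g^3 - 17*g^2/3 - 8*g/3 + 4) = (3*g^2 - 32*g + 64)/(3*g^2 + g - 2)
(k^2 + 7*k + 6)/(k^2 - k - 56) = (k^2 + 7*k + 6)/(k^2 - k - 56)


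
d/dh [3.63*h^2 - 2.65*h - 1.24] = 7.26*h - 2.65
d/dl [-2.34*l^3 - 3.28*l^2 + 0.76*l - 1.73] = -7.02*l^2 - 6.56*l + 0.76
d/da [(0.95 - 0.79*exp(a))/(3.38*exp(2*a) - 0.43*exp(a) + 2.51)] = (2.6702*exp(2*a) - 6.422*exp(a) - 1.5744)*exp(a)/(11.4244*exp(4*a) - 2.9068*exp(3*a) + 17.1525*exp(2*a) - 2.1586*exp(a) + 6.3001)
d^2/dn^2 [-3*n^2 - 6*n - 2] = -6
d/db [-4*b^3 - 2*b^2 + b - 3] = -12*b^2 - 4*b + 1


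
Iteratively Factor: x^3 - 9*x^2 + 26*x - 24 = (x - 3)*(x^2 - 6*x + 8) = (x - 4)*(x - 3)*(x - 2)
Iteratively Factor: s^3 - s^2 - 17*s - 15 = (s - 5)*(s^2 + 4*s + 3) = (s - 5)*(s + 1)*(s + 3)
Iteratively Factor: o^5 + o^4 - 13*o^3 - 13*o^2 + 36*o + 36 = (o + 1)*(o^4 - 13*o^2 + 36) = (o + 1)*(o + 3)*(o^3 - 3*o^2 - 4*o + 12) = (o - 3)*(o + 1)*(o + 3)*(o^2 - 4) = (o - 3)*(o + 1)*(o + 2)*(o + 3)*(o - 2)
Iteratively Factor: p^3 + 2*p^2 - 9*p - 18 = (p - 3)*(p^2 + 5*p + 6) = (p - 3)*(p + 2)*(p + 3)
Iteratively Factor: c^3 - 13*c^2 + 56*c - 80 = (c - 4)*(c^2 - 9*c + 20) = (c - 5)*(c - 4)*(c - 4)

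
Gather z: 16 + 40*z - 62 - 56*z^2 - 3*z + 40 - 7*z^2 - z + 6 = -63*z^2 + 36*z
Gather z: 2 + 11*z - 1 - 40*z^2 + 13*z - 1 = -40*z^2 + 24*z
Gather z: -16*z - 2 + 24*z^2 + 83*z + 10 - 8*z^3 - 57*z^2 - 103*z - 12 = -8*z^3 - 33*z^2 - 36*z - 4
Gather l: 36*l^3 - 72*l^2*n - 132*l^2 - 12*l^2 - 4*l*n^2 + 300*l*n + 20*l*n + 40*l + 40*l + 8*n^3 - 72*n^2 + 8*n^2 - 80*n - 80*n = 36*l^3 + l^2*(-72*n - 144) + l*(-4*n^2 + 320*n + 80) + 8*n^3 - 64*n^2 - 160*n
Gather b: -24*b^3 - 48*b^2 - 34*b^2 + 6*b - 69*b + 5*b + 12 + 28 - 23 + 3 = -24*b^3 - 82*b^2 - 58*b + 20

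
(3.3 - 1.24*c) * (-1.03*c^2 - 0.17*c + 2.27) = 1.2772*c^3 - 3.1882*c^2 - 3.3758*c + 7.491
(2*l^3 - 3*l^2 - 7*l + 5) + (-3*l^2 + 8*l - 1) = 2*l^3 - 6*l^2 + l + 4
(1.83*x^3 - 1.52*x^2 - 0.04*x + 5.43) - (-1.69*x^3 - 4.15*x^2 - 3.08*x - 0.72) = 3.52*x^3 + 2.63*x^2 + 3.04*x + 6.15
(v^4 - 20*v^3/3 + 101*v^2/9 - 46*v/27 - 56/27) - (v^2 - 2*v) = v^4 - 20*v^3/3 + 92*v^2/9 + 8*v/27 - 56/27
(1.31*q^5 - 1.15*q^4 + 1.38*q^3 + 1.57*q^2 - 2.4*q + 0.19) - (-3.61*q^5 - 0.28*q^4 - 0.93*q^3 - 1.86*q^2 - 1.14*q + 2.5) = 4.92*q^5 - 0.87*q^4 + 2.31*q^3 + 3.43*q^2 - 1.26*q - 2.31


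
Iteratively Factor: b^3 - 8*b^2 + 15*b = (b - 5)*(b^2 - 3*b) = b*(b - 5)*(b - 3)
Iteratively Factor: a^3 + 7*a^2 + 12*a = (a + 4)*(a^2 + 3*a) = a*(a + 4)*(a + 3)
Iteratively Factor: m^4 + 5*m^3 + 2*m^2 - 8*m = (m)*(m^3 + 5*m^2 + 2*m - 8) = m*(m + 4)*(m^2 + m - 2) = m*(m - 1)*(m + 4)*(m + 2)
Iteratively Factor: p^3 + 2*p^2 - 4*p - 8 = (p - 2)*(p^2 + 4*p + 4) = (p - 2)*(p + 2)*(p + 2)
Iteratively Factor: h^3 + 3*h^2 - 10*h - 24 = (h - 3)*(h^2 + 6*h + 8) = (h - 3)*(h + 2)*(h + 4)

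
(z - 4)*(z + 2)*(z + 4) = z^3 + 2*z^2 - 16*z - 32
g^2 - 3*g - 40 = (g - 8)*(g + 5)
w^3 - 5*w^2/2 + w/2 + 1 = (w - 2)*(w - 1)*(w + 1/2)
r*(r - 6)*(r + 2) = r^3 - 4*r^2 - 12*r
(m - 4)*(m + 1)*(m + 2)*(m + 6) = m^4 + 5*m^3 - 16*m^2 - 68*m - 48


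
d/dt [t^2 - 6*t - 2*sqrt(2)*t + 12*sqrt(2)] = 2*t - 6 - 2*sqrt(2)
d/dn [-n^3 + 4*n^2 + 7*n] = -3*n^2 + 8*n + 7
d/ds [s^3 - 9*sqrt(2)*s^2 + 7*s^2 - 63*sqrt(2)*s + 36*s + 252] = 3*s^2 - 18*sqrt(2)*s + 14*s - 63*sqrt(2) + 36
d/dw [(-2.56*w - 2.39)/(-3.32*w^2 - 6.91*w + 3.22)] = (8.4992*w^2 + 17.6896*w - (2.56*w + 2.39)*(6.64*w + 6.91) - 8.2432)/(3.32*w^2 + 6.91*w - 3.22)^2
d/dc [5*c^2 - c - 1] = 10*c - 1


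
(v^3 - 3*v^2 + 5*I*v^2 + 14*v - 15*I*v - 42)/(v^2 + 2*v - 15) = (v^2 + 5*I*v + 14)/(v + 5)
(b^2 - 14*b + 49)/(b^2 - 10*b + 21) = (b - 7)/(b - 3)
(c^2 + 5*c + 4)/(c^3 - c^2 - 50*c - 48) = (c + 4)/(c^2 - 2*c - 48)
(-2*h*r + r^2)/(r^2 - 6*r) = (-2*h + r)/(r - 6)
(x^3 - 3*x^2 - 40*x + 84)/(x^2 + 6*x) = x - 9 + 14/x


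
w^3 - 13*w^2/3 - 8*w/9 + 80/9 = (w - 4)*(w - 5/3)*(w + 4/3)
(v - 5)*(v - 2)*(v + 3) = v^3 - 4*v^2 - 11*v + 30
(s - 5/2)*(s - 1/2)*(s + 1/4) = s^3 - 11*s^2/4 + s/2 + 5/16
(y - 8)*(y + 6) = y^2 - 2*y - 48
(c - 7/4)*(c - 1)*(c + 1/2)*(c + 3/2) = c^4 - 3*c^3/4 - 3*c^2 + 23*c/16 + 21/16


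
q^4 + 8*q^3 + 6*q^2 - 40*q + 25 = (q - 1)^2*(q + 5)^2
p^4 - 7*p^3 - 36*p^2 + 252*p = p*(p - 7)*(p - 6)*(p + 6)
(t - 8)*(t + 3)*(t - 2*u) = t^3 - 2*t^2*u - 5*t^2 + 10*t*u - 24*t + 48*u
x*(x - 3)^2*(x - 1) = x^4 - 7*x^3 + 15*x^2 - 9*x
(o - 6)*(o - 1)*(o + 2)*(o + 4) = o^4 - o^3 - 28*o^2 - 20*o + 48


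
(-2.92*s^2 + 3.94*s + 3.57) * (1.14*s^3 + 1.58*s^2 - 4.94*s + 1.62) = -3.3288*s^5 - 0.122000000000001*s^4 + 24.7198*s^3 - 18.5534*s^2 - 11.253*s + 5.7834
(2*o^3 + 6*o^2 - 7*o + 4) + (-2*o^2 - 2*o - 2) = 2*o^3 + 4*o^2 - 9*o + 2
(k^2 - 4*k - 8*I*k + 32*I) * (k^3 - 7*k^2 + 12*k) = k^5 - 11*k^4 - 8*I*k^4 + 40*k^3 + 88*I*k^3 - 48*k^2 - 320*I*k^2 + 384*I*k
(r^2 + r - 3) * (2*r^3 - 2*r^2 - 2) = 2*r^5 - 8*r^3 + 4*r^2 - 2*r + 6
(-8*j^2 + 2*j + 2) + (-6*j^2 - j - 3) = -14*j^2 + j - 1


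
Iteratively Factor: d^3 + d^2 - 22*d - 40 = (d + 2)*(d^2 - d - 20) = (d - 5)*(d + 2)*(d + 4)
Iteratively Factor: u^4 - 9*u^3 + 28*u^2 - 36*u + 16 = (u - 2)*(u^3 - 7*u^2 + 14*u - 8) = (u - 2)^2*(u^2 - 5*u + 4) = (u - 2)^2*(u - 1)*(u - 4)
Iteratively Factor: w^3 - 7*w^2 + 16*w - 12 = (w - 2)*(w^2 - 5*w + 6) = (w - 3)*(w - 2)*(w - 2)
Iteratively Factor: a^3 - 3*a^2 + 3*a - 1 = (a - 1)*(a^2 - 2*a + 1) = (a - 1)^2*(a - 1)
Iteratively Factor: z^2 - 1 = (z + 1)*(z - 1)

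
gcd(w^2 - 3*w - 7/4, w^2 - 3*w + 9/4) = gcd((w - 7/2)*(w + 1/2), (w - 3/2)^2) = 1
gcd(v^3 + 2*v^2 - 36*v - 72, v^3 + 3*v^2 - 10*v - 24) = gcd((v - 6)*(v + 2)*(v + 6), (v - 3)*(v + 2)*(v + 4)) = v + 2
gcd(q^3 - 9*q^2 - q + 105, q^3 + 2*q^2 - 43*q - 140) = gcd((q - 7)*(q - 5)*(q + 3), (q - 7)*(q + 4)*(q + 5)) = q - 7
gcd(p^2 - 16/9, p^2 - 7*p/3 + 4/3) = p - 4/3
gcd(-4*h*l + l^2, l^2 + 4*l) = l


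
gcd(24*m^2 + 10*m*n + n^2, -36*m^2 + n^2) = 6*m + n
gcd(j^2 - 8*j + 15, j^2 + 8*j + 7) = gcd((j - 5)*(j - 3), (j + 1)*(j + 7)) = 1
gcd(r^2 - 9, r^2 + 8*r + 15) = r + 3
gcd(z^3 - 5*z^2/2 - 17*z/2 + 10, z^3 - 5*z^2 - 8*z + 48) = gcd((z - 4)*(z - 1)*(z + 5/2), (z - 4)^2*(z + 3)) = z - 4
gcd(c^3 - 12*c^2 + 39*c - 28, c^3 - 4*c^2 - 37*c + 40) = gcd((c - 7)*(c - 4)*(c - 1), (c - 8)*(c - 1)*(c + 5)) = c - 1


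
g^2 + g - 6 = (g - 2)*(g + 3)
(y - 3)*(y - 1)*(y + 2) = y^3 - 2*y^2 - 5*y + 6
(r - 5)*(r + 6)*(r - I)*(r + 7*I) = r^4 + r^3 + 6*I*r^3 - 23*r^2 + 6*I*r^2 + 7*r - 180*I*r - 210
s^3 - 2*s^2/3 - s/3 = s*(s - 1)*(s + 1/3)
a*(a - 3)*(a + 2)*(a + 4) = a^4 + 3*a^3 - 10*a^2 - 24*a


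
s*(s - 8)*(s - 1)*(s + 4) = s^4 - 5*s^3 - 28*s^2 + 32*s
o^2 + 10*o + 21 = (o + 3)*(o + 7)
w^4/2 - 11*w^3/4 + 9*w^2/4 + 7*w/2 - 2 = (w/2 + 1/2)*(w - 4)*(w - 2)*(w - 1/2)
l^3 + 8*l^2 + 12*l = l*(l + 2)*(l + 6)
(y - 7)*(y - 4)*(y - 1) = y^3 - 12*y^2 + 39*y - 28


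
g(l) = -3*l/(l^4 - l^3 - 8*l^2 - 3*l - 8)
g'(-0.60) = 0.23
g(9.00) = -0.00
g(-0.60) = -0.21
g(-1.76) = -0.42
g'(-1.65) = 0.31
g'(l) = -3*l*(-4*l^3 + 3*l^2 + 16*l + 3)/(l^4 - l^3 - 8*l^2 - 3*l - 8)^2 - 3/(l^4 - l^3 - 8*l^2 - 3*l - 8)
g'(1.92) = 0.01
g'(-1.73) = 0.40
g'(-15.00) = 0.00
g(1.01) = 0.16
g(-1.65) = -0.38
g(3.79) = -0.65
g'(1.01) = 0.01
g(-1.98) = -0.58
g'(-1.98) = 1.08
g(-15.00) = 0.00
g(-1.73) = -0.41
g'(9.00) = 0.00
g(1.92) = 0.16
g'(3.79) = 3.90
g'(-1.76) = 0.44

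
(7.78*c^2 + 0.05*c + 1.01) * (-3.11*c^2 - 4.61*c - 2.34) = -24.1958*c^4 - 36.0213*c^3 - 21.5768*c^2 - 4.7731*c - 2.3634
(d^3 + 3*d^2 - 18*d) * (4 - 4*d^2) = -4*d^5 - 12*d^4 + 76*d^3 + 12*d^2 - 72*d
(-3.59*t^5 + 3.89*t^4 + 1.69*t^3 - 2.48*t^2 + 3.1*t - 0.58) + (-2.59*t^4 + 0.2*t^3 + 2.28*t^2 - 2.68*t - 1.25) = -3.59*t^5 + 1.3*t^4 + 1.89*t^3 - 0.2*t^2 + 0.42*t - 1.83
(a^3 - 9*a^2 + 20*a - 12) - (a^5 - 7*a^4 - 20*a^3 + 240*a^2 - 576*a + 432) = -a^5 + 7*a^4 + 21*a^3 - 249*a^2 + 596*a - 444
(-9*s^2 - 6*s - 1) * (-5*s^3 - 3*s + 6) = 45*s^5 + 30*s^4 + 32*s^3 - 36*s^2 - 33*s - 6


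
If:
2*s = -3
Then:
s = -3/2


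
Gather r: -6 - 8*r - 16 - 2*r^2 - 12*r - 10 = -2*r^2 - 20*r - 32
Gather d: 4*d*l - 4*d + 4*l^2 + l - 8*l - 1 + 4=d*(4*l - 4) + 4*l^2 - 7*l + 3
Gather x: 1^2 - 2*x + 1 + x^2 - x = x^2 - 3*x + 2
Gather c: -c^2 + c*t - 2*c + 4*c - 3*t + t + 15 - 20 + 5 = -c^2 + c*(t + 2) - 2*t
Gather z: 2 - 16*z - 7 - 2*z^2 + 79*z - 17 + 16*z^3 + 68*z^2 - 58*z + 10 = 16*z^3 + 66*z^2 + 5*z - 12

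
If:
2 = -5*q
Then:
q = -2/5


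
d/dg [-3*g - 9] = -3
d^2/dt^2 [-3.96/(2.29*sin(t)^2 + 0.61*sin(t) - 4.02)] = (83.066544*sin(t)^4 + 16.595172*sin(t)^3 + 22.693572*sin(t)^2 - 23.479632*sin(t) - 75.856968)/(2.29*sin(t)^2 + 0.61*sin(t) - 4.02)^3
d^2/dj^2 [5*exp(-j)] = 5*exp(-j)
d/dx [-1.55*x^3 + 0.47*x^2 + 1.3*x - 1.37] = -4.65*x^2 + 0.94*x + 1.3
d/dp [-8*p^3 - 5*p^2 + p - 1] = -24*p^2 - 10*p + 1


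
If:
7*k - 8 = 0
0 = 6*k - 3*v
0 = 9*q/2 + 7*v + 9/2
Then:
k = 8/7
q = -41/9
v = 16/7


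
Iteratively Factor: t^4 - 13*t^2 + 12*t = (t - 3)*(t^3 + 3*t^2 - 4*t) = (t - 3)*(t + 4)*(t^2 - t) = t*(t - 3)*(t + 4)*(t - 1)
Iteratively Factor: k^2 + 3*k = (k)*(k + 3)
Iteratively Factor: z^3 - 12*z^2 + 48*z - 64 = (z - 4)*(z^2 - 8*z + 16) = (z - 4)^2*(z - 4)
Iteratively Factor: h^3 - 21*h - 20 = (h + 1)*(h^2 - h - 20) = (h - 5)*(h + 1)*(h + 4)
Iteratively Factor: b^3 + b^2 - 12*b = (b - 3)*(b^2 + 4*b) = b*(b - 3)*(b + 4)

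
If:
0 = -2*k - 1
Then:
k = -1/2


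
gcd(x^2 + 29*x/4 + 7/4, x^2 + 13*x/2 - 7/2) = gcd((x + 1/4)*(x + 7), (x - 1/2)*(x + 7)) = x + 7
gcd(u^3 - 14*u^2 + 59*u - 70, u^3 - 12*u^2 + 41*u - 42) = u^2 - 9*u + 14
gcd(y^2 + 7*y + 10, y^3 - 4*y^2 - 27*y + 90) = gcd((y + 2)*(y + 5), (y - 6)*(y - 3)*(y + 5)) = y + 5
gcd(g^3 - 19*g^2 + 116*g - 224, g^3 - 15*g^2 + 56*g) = g^2 - 15*g + 56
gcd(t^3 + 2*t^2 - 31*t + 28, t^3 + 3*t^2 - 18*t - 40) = t - 4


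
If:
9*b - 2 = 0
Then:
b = 2/9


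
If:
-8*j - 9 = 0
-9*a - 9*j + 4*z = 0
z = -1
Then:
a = 49/72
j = -9/8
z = -1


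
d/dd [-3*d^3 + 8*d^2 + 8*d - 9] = -9*d^2 + 16*d + 8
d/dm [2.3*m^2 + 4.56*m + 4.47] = 4.6*m + 4.56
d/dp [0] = 0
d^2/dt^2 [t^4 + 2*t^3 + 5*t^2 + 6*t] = 12*t^2 + 12*t + 10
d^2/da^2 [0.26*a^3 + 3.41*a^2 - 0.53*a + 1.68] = 1.56*a + 6.82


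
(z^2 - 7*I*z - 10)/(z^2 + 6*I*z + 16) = (z - 5*I)/(z + 8*I)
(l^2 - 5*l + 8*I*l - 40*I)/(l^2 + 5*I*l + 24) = (l - 5)/(l - 3*I)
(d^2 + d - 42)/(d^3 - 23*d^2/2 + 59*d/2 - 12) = 2*(d^2 + d - 42)/(2*d^3 - 23*d^2 + 59*d - 24)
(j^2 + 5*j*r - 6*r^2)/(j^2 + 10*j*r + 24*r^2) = (j - r)/(j + 4*r)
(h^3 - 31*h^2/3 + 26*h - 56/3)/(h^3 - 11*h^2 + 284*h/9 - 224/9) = 3*(h - 2)/(3*h - 8)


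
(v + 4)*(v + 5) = v^2 + 9*v + 20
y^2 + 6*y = y*(y + 6)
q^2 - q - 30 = (q - 6)*(q + 5)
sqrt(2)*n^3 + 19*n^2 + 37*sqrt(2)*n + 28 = (n + 2*sqrt(2))*(n + 7*sqrt(2))*(sqrt(2)*n + 1)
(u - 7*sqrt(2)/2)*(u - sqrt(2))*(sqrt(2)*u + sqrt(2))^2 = 2*u^4 - 9*sqrt(2)*u^3 + 4*u^3 - 18*sqrt(2)*u^2 + 16*u^2 - 9*sqrt(2)*u + 28*u + 14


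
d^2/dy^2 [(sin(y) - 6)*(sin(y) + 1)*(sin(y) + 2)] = -9*sin(y)^3 + 12*sin(y)^2 + 22*sin(y) - 6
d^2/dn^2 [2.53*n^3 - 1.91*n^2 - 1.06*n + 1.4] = 15.18*n - 3.82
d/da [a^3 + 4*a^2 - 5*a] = 3*a^2 + 8*a - 5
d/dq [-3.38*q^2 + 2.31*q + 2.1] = 2.31 - 6.76*q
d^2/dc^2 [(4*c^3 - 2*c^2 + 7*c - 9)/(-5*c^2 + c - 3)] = 2*(-109*c^3 + 621*c^2 + 72*c - 129)/(125*c^6 - 75*c^5 + 240*c^4 - 91*c^3 + 144*c^2 - 27*c + 27)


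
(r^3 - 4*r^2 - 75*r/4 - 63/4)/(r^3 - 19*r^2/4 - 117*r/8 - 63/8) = 2*(2*r + 3)/(4*r + 3)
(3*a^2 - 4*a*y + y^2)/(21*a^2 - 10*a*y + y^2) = (-a + y)/(-7*a + y)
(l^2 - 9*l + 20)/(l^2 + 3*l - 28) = (l - 5)/(l + 7)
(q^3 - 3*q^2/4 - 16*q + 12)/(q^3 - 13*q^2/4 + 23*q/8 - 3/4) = 2*(q^2 - 16)/(2*q^2 - 5*q + 2)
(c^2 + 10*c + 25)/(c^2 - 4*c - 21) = (c^2 + 10*c + 25)/(c^2 - 4*c - 21)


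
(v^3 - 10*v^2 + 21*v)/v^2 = v - 10 + 21/v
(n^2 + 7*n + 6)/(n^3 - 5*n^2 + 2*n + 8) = (n + 6)/(n^2 - 6*n + 8)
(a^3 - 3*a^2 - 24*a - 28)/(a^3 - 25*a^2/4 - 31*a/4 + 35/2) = 4*(a + 2)/(4*a - 5)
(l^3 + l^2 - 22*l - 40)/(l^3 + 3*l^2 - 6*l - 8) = (l^2 - 3*l - 10)/(l^2 - l - 2)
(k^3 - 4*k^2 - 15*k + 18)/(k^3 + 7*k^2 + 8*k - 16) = (k^2 - 3*k - 18)/(k^2 + 8*k + 16)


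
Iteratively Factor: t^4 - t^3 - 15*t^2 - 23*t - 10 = (t + 1)*(t^3 - 2*t^2 - 13*t - 10) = (t + 1)*(t + 2)*(t^2 - 4*t - 5) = (t - 5)*(t + 1)*(t + 2)*(t + 1)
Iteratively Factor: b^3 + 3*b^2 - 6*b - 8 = (b + 1)*(b^2 + 2*b - 8) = (b + 1)*(b + 4)*(b - 2)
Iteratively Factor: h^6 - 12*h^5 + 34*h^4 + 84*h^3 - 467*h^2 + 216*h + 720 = (h - 4)*(h^5 - 8*h^4 + 2*h^3 + 92*h^2 - 99*h - 180) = (h - 4)^2*(h^4 - 4*h^3 - 14*h^2 + 36*h + 45) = (h - 4)^2*(h - 3)*(h^3 - h^2 - 17*h - 15) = (h - 4)^2*(h - 3)*(h + 1)*(h^2 - 2*h - 15) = (h - 4)^2*(h - 3)*(h + 1)*(h + 3)*(h - 5)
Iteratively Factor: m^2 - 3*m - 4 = (m - 4)*(m + 1)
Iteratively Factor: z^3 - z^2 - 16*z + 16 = (z - 4)*(z^2 + 3*z - 4) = (z - 4)*(z + 4)*(z - 1)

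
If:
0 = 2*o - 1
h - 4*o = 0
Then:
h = 2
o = 1/2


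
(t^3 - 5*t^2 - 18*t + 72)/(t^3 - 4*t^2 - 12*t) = (t^2 + t - 12)/(t*(t + 2))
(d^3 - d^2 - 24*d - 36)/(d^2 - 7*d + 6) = (d^2 + 5*d + 6)/(d - 1)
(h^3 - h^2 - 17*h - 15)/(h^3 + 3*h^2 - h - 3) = (h - 5)/(h - 1)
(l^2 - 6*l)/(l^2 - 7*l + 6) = l/(l - 1)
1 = 1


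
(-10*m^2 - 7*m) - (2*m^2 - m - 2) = -12*m^2 - 6*m + 2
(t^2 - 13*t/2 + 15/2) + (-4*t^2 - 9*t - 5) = -3*t^2 - 31*t/2 + 5/2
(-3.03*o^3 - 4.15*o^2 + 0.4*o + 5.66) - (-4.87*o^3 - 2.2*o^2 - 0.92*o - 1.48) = 1.84*o^3 - 1.95*o^2 + 1.32*o + 7.14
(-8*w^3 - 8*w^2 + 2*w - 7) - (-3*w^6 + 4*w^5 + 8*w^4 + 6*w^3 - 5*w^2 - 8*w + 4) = 3*w^6 - 4*w^5 - 8*w^4 - 14*w^3 - 3*w^2 + 10*w - 11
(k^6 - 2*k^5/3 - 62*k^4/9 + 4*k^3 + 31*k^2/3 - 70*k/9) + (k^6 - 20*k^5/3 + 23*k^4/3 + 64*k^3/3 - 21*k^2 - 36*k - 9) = 2*k^6 - 22*k^5/3 + 7*k^4/9 + 76*k^3/3 - 32*k^2/3 - 394*k/9 - 9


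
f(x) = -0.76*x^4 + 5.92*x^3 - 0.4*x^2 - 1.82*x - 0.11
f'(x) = -3.04*x^3 + 17.76*x^2 - 0.8*x - 1.82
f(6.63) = 227.05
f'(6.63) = -112.41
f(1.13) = 4.63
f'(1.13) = 15.57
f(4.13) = 181.47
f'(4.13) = 83.65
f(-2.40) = -105.10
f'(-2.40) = 144.42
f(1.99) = 29.42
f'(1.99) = 42.96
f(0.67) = 0.12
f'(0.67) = 4.70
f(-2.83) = -181.09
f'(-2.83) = 211.58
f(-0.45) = 0.06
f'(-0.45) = 2.41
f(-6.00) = -2267.27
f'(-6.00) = 1298.98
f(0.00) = -0.11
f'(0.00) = -1.82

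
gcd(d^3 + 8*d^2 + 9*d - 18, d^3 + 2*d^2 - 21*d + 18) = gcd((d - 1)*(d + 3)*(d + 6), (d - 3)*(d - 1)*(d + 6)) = d^2 + 5*d - 6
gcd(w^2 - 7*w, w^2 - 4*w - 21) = w - 7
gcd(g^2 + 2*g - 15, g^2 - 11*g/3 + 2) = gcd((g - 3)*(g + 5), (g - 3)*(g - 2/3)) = g - 3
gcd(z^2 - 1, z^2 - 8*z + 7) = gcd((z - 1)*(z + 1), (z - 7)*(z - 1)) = z - 1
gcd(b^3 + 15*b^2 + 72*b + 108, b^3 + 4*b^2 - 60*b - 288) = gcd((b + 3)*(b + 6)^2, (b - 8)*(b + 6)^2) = b^2 + 12*b + 36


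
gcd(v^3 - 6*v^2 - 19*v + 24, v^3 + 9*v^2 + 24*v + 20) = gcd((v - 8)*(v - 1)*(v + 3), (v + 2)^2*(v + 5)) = 1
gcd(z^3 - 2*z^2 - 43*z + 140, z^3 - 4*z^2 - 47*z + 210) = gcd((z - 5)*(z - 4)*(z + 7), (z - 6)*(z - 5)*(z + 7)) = z^2 + 2*z - 35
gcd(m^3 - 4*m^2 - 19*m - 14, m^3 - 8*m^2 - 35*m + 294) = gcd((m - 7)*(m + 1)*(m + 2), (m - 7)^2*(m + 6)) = m - 7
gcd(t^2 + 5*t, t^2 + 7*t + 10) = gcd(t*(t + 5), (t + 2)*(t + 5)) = t + 5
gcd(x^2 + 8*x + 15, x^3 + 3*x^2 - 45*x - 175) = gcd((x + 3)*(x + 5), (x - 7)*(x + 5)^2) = x + 5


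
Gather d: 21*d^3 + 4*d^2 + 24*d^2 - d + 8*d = 21*d^3 + 28*d^2 + 7*d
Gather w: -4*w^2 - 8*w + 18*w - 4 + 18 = -4*w^2 + 10*w + 14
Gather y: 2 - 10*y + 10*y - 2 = 0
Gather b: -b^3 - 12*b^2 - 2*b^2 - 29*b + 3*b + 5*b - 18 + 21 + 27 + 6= -b^3 - 14*b^2 - 21*b + 36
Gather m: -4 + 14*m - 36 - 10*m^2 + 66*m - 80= -10*m^2 + 80*m - 120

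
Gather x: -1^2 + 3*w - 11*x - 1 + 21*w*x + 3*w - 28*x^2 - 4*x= 6*w - 28*x^2 + x*(21*w - 15) - 2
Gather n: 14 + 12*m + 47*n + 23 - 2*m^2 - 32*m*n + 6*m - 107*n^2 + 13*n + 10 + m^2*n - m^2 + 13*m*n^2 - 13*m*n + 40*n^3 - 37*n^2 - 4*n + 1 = -3*m^2 + 18*m + 40*n^3 + n^2*(13*m - 144) + n*(m^2 - 45*m + 56) + 48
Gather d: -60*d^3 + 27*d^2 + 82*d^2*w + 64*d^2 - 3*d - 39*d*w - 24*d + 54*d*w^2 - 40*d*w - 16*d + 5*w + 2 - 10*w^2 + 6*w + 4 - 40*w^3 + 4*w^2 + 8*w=-60*d^3 + d^2*(82*w + 91) + d*(54*w^2 - 79*w - 43) - 40*w^3 - 6*w^2 + 19*w + 6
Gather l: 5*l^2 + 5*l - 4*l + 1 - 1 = 5*l^2 + l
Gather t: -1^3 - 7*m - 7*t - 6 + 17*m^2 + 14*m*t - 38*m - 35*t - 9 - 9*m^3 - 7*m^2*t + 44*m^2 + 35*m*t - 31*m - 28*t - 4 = -9*m^3 + 61*m^2 - 76*m + t*(-7*m^2 + 49*m - 70) - 20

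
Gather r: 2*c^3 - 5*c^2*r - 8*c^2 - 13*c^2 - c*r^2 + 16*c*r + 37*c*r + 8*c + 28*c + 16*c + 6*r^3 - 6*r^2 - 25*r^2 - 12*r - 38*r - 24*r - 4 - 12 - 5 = 2*c^3 - 21*c^2 + 52*c + 6*r^3 + r^2*(-c - 31) + r*(-5*c^2 + 53*c - 74) - 21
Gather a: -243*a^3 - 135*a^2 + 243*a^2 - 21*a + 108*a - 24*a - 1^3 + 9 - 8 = -243*a^3 + 108*a^2 + 63*a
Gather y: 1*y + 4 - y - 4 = 0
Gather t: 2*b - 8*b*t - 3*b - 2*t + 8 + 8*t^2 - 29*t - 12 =-b + 8*t^2 + t*(-8*b - 31) - 4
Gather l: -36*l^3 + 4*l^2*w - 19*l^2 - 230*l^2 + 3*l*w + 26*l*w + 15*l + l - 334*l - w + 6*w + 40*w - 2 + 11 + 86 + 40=-36*l^3 + l^2*(4*w - 249) + l*(29*w - 318) + 45*w + 135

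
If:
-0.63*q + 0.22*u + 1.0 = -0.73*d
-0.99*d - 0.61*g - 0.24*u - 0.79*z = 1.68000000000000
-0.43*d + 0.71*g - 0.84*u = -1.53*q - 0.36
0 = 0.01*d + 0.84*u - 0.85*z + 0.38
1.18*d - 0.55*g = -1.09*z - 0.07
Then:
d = -1.27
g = -1.48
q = 0.17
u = 0.13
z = 0.56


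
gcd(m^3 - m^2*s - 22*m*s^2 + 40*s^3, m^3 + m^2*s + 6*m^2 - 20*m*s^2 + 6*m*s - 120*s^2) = -m^2 - m*s + 20*s^2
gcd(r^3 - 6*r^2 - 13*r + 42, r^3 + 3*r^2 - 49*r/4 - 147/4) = r + 3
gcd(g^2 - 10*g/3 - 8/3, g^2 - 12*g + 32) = g - 4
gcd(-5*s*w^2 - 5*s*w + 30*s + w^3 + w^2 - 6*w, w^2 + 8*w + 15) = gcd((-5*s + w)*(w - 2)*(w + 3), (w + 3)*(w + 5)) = w + 3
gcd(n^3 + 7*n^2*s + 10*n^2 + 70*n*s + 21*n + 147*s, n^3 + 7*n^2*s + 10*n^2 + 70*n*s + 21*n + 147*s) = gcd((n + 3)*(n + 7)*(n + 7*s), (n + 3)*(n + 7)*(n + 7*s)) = n^3 + 7*n^2*s + 10*n^2 + 70*n*s + 21*n + 147*s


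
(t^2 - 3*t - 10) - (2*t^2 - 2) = -t^2 - 3*t - 8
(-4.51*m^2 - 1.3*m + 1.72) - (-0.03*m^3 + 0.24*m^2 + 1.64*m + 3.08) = 0.03*m^3 - 4.75*m^2 - 2.94*m - 1.36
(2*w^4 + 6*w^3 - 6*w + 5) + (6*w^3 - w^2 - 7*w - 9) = 2*w^4 + 12*w^3 - w^2 - 13*w - 4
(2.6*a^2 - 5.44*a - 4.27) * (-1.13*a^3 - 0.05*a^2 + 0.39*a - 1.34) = -2.938*a^5 + 6.0172*a^4 + 6.1111*a^3 - 5.3921*a^2 + 5.6243*a + 5.7218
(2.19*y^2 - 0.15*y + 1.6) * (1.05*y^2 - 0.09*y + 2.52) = 2.2995*y^4 - 0.3546*y^3 + 7.2123*y^2 - 0.522*y + 4.032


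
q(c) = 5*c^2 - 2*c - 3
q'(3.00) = 28.00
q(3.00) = 36.00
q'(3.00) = 28.00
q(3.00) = 36.00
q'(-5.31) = -55.10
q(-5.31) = 148.60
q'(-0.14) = -3.40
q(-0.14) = -2.62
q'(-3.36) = -35.60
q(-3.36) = 60.17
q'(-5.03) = -52.30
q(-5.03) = 133.56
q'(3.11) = 29.10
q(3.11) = 39.14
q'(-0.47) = -6.70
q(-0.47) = -0.96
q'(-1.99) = -21.90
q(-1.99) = 20.78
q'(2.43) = 22.30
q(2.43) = 21.66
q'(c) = 10*c - 2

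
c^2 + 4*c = c*(c + 4)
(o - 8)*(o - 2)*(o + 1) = o^3 - 9*o^2 + 6*o + 16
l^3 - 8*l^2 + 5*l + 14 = (l - 7)*(l - 2)*(l + 1)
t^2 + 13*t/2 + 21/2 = (t + 3)*(t + 7/2)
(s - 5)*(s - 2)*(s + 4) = s^3 - 3*s^2 - 18*s + 40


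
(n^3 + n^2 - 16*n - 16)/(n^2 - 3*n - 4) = n + 4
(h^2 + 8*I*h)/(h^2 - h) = (h + 8*I)/(h - 1)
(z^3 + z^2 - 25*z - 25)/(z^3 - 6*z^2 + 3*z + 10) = (z + 5)/(z - 2)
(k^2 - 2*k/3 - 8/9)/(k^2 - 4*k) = (9*k^2 - 6*k - 8)/(9*k*(k - 4))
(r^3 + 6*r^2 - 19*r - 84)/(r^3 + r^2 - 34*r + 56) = (r + 3)/(r - 2)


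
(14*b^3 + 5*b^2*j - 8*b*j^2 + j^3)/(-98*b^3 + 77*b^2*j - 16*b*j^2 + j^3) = (-b - j)/(7*b - j)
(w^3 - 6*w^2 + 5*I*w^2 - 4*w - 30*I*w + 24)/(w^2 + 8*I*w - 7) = (w^2 + w*(-6 + 4*I) - 24*I)/(w + 7*I)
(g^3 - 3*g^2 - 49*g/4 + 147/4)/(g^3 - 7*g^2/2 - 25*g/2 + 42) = (g - 7/2)/(g - 4)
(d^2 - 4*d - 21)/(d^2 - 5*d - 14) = (d + 3)/(d + 2)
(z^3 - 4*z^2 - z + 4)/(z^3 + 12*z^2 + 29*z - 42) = (z^2 - 3*z - 4)/(z^2 + 13*z + 42)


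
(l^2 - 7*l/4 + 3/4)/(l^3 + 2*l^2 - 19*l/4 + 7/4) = (4*l - 3)/(4*l^2 + 12*l - 7)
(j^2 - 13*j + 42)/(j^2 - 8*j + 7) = (j - 6)/(j - 1)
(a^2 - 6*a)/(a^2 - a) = (a - 6)/(a - 1)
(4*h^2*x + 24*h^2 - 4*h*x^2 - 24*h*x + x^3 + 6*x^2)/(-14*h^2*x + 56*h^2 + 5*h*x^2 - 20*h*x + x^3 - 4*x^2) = (-2*h*x - 12*h + x^2 + 6*x)/(7*h*x - 28*h + x^2 - 4*x)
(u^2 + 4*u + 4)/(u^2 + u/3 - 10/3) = 3*(u + 2)/(3*u - 5)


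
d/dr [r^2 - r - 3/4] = 2*r - 1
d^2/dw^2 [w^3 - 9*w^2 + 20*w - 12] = 6*w - 18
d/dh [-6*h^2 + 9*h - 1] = 9 - 12*h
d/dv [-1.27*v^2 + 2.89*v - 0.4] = 2.89 - 2.54*v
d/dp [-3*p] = -3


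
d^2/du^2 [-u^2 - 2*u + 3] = -2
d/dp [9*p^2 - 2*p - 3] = 18*p - 2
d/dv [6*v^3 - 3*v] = 18*v^2 - 3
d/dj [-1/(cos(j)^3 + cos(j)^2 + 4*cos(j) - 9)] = (3*sin(j)^2 - 2*cos(j) - 7)*sin(j)/(cos(j)^3 + cos(j)^2 + 4*cos(j) - 9)^2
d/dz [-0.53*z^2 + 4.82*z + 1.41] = 4.82 - 1.06*z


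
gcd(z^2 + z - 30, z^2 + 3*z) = 1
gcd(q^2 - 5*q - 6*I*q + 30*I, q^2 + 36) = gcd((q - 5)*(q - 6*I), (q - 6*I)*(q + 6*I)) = q - 6*I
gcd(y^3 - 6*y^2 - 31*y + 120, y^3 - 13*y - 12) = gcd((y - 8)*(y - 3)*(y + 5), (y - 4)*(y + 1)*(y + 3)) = 1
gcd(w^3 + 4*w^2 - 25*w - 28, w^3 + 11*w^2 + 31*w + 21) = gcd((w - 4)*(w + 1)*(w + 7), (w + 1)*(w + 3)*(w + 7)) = w^2 + 8*w + 7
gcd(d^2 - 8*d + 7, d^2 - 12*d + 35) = d - 7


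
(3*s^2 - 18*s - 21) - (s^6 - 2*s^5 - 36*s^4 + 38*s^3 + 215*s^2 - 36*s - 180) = -s^6 + 2*s^5 + 36*s^4 - 38*s^3 - 212*s^2 + 18*s + 159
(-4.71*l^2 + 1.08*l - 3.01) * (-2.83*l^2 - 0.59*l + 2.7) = 13.3293*l^4 - 0.277500000000001*l^3 - 4.8359*l^2 + 4.6919*l - 8.127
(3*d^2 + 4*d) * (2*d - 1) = 6*d^3 + 5*d^2 - 4*d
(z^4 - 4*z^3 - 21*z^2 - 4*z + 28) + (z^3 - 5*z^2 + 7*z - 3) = z^4 - 3*z^3 - 26*z^2 + 3*z + 25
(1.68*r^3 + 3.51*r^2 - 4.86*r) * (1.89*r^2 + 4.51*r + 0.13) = 3.1752*r^5 + 14.2107*r^4 + 6.8631*r^3 - 21.4623*r^2 - 0.6318*r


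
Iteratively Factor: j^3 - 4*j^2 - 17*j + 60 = (j - 5)*(j^2 + j - 12) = (j - 5)*(j - 3)*(j + 4)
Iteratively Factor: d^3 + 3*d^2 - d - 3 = (d + 3)*(d^2 - 1) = (d - 1)*(d + 3)*(d + 1)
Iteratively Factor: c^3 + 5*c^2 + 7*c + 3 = (c + 1)*(c^2 + 4*c + 3) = (c + 1)^2*(c + 3)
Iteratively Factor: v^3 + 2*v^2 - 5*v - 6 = (v + 1)*(v^2 + v - 6) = (v - 2)*(v + 1)*(v + 3)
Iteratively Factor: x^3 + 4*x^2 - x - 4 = (x - 1)*(x^2 + 5*x + 4) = (x - 1)*(x + 1)*(x + 4)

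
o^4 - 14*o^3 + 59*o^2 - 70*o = o*(o - 7)*(o - 5)*(o - 2)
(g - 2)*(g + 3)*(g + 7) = g^3 + 8*g^2 + g - 42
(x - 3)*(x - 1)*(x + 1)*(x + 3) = x^4 - 10*x^2 + 9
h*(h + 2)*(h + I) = h^3 + 2*h^2 + I*h^2 + 2*I*h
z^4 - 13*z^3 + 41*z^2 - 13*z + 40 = (z - 8)*(z - 5)*(z - I)*(z + I)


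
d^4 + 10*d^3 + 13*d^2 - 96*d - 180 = (d - 3)*(d + 2)*(d + 5)*(d + 6)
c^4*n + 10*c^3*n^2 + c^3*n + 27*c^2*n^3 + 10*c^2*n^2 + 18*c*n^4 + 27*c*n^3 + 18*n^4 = (c + n)*(c + 3*n)*(c + 6*n)*(c*n + n)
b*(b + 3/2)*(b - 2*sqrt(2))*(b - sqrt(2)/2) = b^4 - 5*sqrt(2)*b^3/2 + 3*b^3/2 - 15*sqrt(2)*b^2/4 + 2*b^2 + 3*b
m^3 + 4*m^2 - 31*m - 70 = (m - 5)*(m + 2)*(m + 7)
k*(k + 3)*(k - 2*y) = k^3 - 2*k^2*y + 3*k^2 - 6*k*y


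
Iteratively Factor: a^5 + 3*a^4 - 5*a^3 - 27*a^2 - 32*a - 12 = (a + 1)*(a^4 + 2*a^3 - 7*a^2 - 20*a - 12) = (a - 3)*(a + 1)*(a^3 + 5*a^2 + 8*a + 4) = (a - 3)*(a + 1)*(a + 2)*(a^2 + 3*a + 2) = (a - 3)*(a + 1)^2*(a + 2)*(a + 2)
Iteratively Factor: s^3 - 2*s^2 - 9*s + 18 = (s + 3)*(s^2 - 5*s + 6) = (s - 2)*(s + 3)*(s - 3)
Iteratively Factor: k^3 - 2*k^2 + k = (k - 1)*(k^2 - k) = k*(k - 1)*(k - 1)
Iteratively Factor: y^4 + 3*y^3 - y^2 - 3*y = (y + 1)*(y^3 + 2*y^2 - 3*y) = (y - 1)*(y + 1)*(y^2 + 3*y) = (y - 1)*(y + 1)*(y + 3)*(y)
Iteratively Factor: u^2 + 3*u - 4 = (u - 1)*(u + 4)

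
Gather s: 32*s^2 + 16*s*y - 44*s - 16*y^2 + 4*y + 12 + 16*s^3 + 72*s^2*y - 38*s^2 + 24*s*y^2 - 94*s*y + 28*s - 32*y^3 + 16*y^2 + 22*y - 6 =16*s^3 + s^2*(72*y - 6) + s*(24*y^2 - 78*y - 16) - 32*y^3 + 26*y + 6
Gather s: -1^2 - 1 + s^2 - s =s^2 - s - 2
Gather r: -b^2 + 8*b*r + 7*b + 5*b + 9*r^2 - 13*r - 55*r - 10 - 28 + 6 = -b^2 + 12*b + 9*r^2 + r*(8*b - 68) - 32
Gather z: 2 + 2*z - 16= 2*z - 14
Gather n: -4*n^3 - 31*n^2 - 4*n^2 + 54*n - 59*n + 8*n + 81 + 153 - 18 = -4*n^3 - 35*n^2 + 3*n + 216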